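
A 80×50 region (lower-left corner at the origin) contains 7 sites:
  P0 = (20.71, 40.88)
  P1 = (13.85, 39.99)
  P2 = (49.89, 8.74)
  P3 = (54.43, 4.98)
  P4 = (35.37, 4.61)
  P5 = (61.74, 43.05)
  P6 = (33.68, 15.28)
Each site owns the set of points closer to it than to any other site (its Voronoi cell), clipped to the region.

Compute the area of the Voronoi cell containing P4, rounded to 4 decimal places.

1. box [0,80]×[0,50]: [(0, 0) (80, 0) (80, 50) (0, 50)]
2. ⊥bis P4·P0 via (28.04,22.745): [(0, 11.4115) (0, 0) (80, 0) (80, 43.7468)]  |A|=2206.3297
3. ⊥bis P4·P1 via (24.61,22.3): [(19.9968, 19.494) (0, 7.3309) (0, 0) (80, 0) (80, 43.7468)]  |A|=2165.5302
4. ⊥bis P4·P2 via (42.63,6.675): [(37.026, 26.3771) (19.9968, 19.494) (0, 7.3309) (0, 0) (44.5286, 0)]  |A|=757.7287
5. ⊥bis P4·P3 via (44.9,4.795): [(37.026, 26.3771) (19.9968, 19.494) (0, 7.3309) (0, 0) (44.5286, 0)]  |A|=757.7287
6. ⊥bis P4·P5 via (48.555,23.83): [(37.026, 26.3771) (19.9968, 19.494) (0, 7.3309) (0, 0) (44.5286, 0)]  |A|=757.7287
7. ⊥bis P4·P6 via (34.525,9.945): [(41.3906, 11.0324) (0, 4.4767) (0, 0) (44.5286, 0)]  |A|=338.275
8. canonical 4-gon: [(41.3906, 11.0324) (0, 4.4767) (0, 0) (44.5286, 0)]
9. shoelace: 338.275

Area of P4's cell: 338.2750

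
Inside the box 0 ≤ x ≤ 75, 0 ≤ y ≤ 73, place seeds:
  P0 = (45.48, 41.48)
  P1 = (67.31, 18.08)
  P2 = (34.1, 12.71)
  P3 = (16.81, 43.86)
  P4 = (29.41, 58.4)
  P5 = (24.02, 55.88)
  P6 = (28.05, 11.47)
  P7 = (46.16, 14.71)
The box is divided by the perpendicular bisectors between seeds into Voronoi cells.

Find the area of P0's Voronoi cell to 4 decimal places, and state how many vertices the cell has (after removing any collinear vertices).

Area of P0's cell: 1328.9047 (8 vertices)

1. box [0,75]×[0,73]: [(0, 0) (75, 0) (75, 73) (0, 73)]
2. ⊥bis P0·P1 via (56.395,29.78): [(0, 0) (24.4732, 0) (75, 47.1367) (75, 73) (0, 73)]  |A|=4284.1673
3. ⊥bis P0·P2 via (39.79,27.095): [(0, 42.834) (49.4297, 23.282) (75, 47.1367) (75, 73) (0, 73)]  |A|=2940.6393
4. ⊥bis P0·P3 via (31.145,42.67): [(30.168, 30.901) (49.4297, 23.282) (75, 47.1367) (75, 73) (33.6628, 73)]  |A|=1777.0293
5. ⊥bis P0·P4 via (37.445,49.94): [(31.2609, 44.0666) (30.168, 30.901) (49.4297, 23.282) (75, 47.1367) (75, 73) (61.7247, 73)]  |A|=1371.0659
6. ⊥bis P0·P5 via (34.75,48.68): [(32.3456, 45.0968) (31.2054, 43.3976) (30.168, 30.901) (49.4297, 23.282) (75, 47.1367) (75, 73) (61.7247, 73)]  |A|=1370.7317
7. ⊥bis P0·P6 via (36.765,26.475): [(32.3456, 45.0968) (31.2054, 43.3976) (30.168, 30.901) (49.4297, 23.282) (75, 47.1367) (75, 73) (61.7247, 73)]  |A|=1370.7317
8. ⊥bis P0·P7 via (45.82,28.095): [(32.3456, 45.0968) (31.2054, 43.3976) (30.168, 30.901) (37.7783, 27.8907) (54.8343, 28.324) (75, 47.1367) (75, 73) (61.7247, 73)]  |A|=1328.9047
9. canonical 8-gon: [(32.3456, 45.0968) (31.2054, 43.3976) (30.168, 30.901) (37.7783, 27.8907) (54.8343, 28.324) (75, 47.1367) (75, 73) (61.7247, 73)]
10. shoelace: 1328.9047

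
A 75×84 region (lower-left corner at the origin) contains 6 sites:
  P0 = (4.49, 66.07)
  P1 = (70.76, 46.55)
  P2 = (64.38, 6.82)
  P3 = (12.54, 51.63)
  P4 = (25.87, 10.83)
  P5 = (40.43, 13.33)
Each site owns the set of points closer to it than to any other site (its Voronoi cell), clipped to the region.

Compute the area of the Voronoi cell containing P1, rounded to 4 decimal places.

Area of P1's cell: 1714.6864

1. box [0,75]×[0,84]: [(0, 0) (75, 0) (75, 84) (0, 84)]
2. ⊥bis P1·P0 via (37.625,56.31): [(21.0387, 0) (75, 0) (75, 84) (45.7812, 84)]  |A|=3493.564
3. ⊥bis P1·P2 via (67.57,26.685): [(30.6454, 32.6145) (75, 25.4919) (75, 84) (45.7812, 84)]  |A|=2048.2642
4. ⊥bis P1·P3 via (41.65,49.09): [(44.2394, 78.7656) (40.0802, 31.0994) (75, 25.4919) (75, 84) (45.7812, 84)]  |A|=1820.2531
5. ⊥bis P1·P4 via (48.315,28.69): [(44.2394, 78.7656) (40.7045, 38.2542) (47.3233, 29.9363) (75, 25.4919) (75, 84) (45.7812, 84)]  |A|=1793.9786
6. ⊥bis P1·P5 via (55.595,29.94): [(44.2394, 78.7656) (41.1313, 43.1454) (57.3653, 28.3237) (75, 25.4919) (75, 84) (45.7812, 84)]  |A|=1714.6864
7. canonical 6-gon: [(44.2394, 78.7656) (41.1313, 43.1454) (57.3653, 28.3237) (75, 25.4919) (75, 84) (45.7812, 84)]
8. shoelace: 1714.6864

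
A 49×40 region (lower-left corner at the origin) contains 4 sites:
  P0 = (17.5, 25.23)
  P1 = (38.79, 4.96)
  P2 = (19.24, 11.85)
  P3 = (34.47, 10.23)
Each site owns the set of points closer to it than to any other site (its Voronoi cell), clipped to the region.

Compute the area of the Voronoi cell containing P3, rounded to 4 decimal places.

Area of P3's cell: 496.6273

1. box [0,49]×[0,40]: [(0, 0) (49, 0) (49, 40) (0, 40)]
2. ⊥bis P3·P0 via (25.985,17.73): [(10.3132, 0) (49, 0) (49, 40) (45.6697, 40)]  |A|=840.3407
3. ⊥bis P3·P1 via (36.63,7.595): [(10.3132, 0) (27.3648, 0) (49, 17.7351) (49, 40) (45.6697, 40)]  |A|=648.4894
4. ⊥bis P3·P2 via (26.855,11.04): [(27.783, 19.7641) (25.6807, 0) (27.3648, 0) (49, 17.7351) (49, 40) (45.6697, 40)]  |A|=496.6273
5. canonical 6-gon: [(27.783, 19.7641) (25.6807, 0) (27.3648, 0) (49, 17.7351) (49, 40) (45.6697, 40)]
6. shoelace: 496.6273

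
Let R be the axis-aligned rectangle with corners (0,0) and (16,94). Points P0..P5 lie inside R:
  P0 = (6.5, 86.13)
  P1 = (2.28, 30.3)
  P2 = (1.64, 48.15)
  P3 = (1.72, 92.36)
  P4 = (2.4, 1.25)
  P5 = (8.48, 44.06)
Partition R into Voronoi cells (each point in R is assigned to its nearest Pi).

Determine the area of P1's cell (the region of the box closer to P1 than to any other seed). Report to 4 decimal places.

Area of P1's cell: 323.0099

1. box [0,16]×[0,94]: [(0, 0) (16, 0) (16, 94) (0, 94)]
2. ⊥bis P1·P0 via (4.39,58.215): [(0, 58.5468) (0, 0) (16, 0) (16, 57.3374)]  |A|=927.0741
3. ⊥bis P1·P2 via (1.96,39.225): [(0, 39.1547) (0, 0) (16, 0) (16, 39.7284)]  |A|=631.065
4. ⊥bis P1·P3 via (2,61.33): [(0, 39.1547) (0, 0) (16, 0) (16, 39.7284)]  |A|=631.065
5. ⊥bis P1·P4 via (2.34,15.775): [(0, 39.1547) (0, 15.7653) (16, 15.8314) (16, 39.7284)]  |A|=378.2909
6. ⊥bis P1·P5 via (5.38,37.18): [(0.9239, 39.1879) (0, 39.1547) (0, 15.7653) (16, 15.8314) (16, 32.3948)]  |A|=323.0099
7. canonical 5-gon: [(0.9239, 39.1879) (0, 39.1547) (0, 15.7653) (16, 15.8314) (16, 32.3948)]
8. shoelace: 323.0099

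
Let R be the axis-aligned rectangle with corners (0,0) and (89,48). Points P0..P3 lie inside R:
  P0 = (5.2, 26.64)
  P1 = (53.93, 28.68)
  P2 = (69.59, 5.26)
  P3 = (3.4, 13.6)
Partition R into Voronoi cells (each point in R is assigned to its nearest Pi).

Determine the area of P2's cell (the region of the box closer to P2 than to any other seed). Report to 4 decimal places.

1. box [0,89]×[0,48]: [(0, 0) (89, 0) (89, 48) (0, 48)]
2. ⊥bis P2·P0 via (37.395,15.95): [(32.099, 0) (89, 0) (89, 48) (48.0369, 48)]  |A|=2348.7401
3. ⊥bis P2·P1 via (61.76,16.97): [(36.3809, 0) (89, 0) (89, 35.1843)]  |A|=925.6833
4. ⊥bis P2·P3 via (36.495,9.43): [(36.3809, 0) (89, 0) (89, 35.1843)]  |A|=925.6833
5. canonical 3-gon: [(36.3809, 0) (89, 0) (89, 35.1843)]
6. shoelace: 925.6833

Area of P2's cell: 925.6833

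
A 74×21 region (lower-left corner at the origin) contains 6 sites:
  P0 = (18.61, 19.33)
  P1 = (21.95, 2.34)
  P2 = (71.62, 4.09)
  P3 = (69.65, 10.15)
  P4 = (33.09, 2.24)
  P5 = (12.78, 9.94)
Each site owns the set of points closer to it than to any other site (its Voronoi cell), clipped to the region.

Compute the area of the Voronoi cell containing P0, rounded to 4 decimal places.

Area of P0's cell: 181.9191

1. box [0,74]×[0,21]: [(0, 0) (74, 0) (74, 21) (0, 21)]
2. ⊥bis P0·P1 via (20.28,10.835): [(0, 6.8482) (71.9876, 21) (0, 21)]  |A|=509.3759
3. ⊥bis P0·P2 via (45.115,11.71): [(0, 6.8482) (46.3361, 15.9573) (47.7858, 21) (0, 21)]  |A|=448.3542
4. ⊥bis P0·P3 via (44.13,14.74): [(0, 6.8482) (44.2761, 15.5523) (45.2559, 21) (0, 21)]  |A|=436.5628
5. ⊥bis P0·P4 via (25.85,10.785): [(0, 6.8482) (27.6096, 12.2759) (37.9062, 21) (0, 21)]  |A|=360.7114
6. ⊥bis P0·P5 via (15.695,14.635): [(21.4462, 11.0643) (27.6096, 12.2759) (37.9062, 21) (5.4433, 21)]  |A|=181.9191
7. canonical 4-gon: [(21.4462, 11.0643) (27.6096, 12.2759) (37.9062, 21) (5.4433, 21)]
8. shoelace: 181.9191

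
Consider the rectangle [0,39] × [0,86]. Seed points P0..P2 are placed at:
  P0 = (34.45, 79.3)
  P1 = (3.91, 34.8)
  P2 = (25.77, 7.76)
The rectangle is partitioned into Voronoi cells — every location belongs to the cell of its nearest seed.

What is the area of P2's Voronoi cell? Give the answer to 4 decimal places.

1. box [0,39]×[0,86]: [(0, 0) (39, 0) (39, 86) (0, 86)]
2. ⊥bis P2·P0 via (30.11,43.53): [(0, 47.1833) (0, 0) (39, 0) (39, 42.4514)]  |A|=1747.8754
3. ⊥bis P2·P1 via (14.84,21.28): [(0, 9.2829) (0, 0) (39, 0) (39, 40.8117)]  |A|=976.8444
4. canonical 4-gon: [(0, 9.2829) (0, 0) (39, 0) (39, 40.8117)]
5. shoelace: 976.8444

Area of P2's cell: 976.8444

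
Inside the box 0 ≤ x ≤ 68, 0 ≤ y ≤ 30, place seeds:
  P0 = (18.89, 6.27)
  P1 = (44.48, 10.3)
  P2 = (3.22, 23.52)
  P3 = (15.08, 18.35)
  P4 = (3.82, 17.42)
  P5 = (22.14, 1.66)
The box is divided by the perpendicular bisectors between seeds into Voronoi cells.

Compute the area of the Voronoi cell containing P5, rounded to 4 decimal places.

Area of P5's cell: 119.0482

1. box [0,68]×[0,30]: [(0, 0) (68, 0) (68, 30) (0, 30)]
2. ⊥bis P5·P0 via (20.515,3.965): [(14.8908, 0) (68, 0) (68, 30) (57.4446, 30)]  |A|=954.9683
3. ⊥bis P5·P1 via (33.31,5.98): [(31.1811, 11.4845) (14.8908, 0) (35.6228, 0)]  |A|=119.0482
4. ⊥bis P5·P2 via (12.68,12.59): [(31.1811, 11.4845) (14.8908, 0) (35.6228, 0)]  |A|=119.0482
5. ⊥bis P5·P3 via (18.61,10.005): [(31.1811, 11.4845) (14.8908, 0) (35.6228, 0)]  |A|=119.0482
6. ⊥bis P5·P4 via (12.98,9.54): [(31.1811, 11.4845) (14.8908, 0) (35.6228, 0)]  |A|=119.0482
7. canonical 3-gon: [(31.1811, 11.4845) (14.8908, 0) (35.6228, 0)]
8. shoelace: 119.0482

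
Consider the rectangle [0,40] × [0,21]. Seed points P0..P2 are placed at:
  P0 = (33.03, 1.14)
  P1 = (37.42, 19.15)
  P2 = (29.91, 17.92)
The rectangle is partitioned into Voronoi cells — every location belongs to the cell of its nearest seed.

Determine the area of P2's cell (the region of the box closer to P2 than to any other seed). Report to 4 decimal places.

1. box [0,40]×[0,21]: [(0, 0) (40, 0) (40, 21) (0, 21)]
2. ⊥bis P2·P0 via (31.47,9.53): [(0, 3.6786) (40, 11.116) (40, 21) (0, 21)]  |A|=544.1073
3. ⊥bis P2·P1 via (33.665,18.535): [(0, 3.6786) (35.0314, 10.1922) (33.2613, 21) (0, 21)]  |A|=483.1371
4. canonical 4-gon: [(0, 3.6786) (35.0314, 10.1922) (33.2613, 21) (0, 21)]
5. shoelace: 483.1371

Area of P2's cell: 483.1371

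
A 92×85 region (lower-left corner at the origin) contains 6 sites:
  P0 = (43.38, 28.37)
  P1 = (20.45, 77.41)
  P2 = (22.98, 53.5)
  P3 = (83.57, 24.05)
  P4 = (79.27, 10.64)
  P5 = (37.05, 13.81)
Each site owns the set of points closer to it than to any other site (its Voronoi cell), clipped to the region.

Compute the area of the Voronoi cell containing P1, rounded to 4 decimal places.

1. box [0,92]×[0,85]: [(0, 0) (92, 0) (92, 85) (0, 85)]
2. ⊥bis P1·P0 via (31.915,52.89): [(0, 37.9673) (92, 80.9844) (92, 85) (0, 85)]  |A|=2348.2237
3. ⊥bis P1·P2 via (21.715,65.455): [(0, 63.1573) (69.631, 70.5252) (92, 80.9844) (92, 85) (0, 85)]  |A|=1471.2212
4. ⊥bis P1·P3 via (52.01,50.73): [(0, 63.1573) (68.6572, 70.4221) (80.981, 85) (0, 85)]  |A|=1340.0962
5. ⊥bis P1·P4 via (49.86,44.025): [(0, 63.1573) (68.6572, 70.4221) (80.981, 85) (0, 85)]  |A|=1340.0962
6. ⊥bis P1·P5 via (28.75,45.61): [(0, 63.1573) (68.6572, 70.4221) (80.981, 85) (0, 85)]  |A|=1340.0962
7. canonical 4-gon: [(0, 63.1573) (68.6572, 70.4221) (80.981, 85) (0, 85)]
8. shoelace: 1340.0962

Area of P1's cell: 1340.0962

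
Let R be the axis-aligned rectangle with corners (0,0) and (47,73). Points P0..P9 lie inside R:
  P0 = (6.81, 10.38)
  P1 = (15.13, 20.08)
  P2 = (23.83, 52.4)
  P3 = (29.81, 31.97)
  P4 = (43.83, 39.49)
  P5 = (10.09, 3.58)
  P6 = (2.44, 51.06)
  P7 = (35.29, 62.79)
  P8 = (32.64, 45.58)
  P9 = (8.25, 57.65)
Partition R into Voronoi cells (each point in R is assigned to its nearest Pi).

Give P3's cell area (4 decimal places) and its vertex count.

1. box [0,47]×[0,73]: [(0, 0) (47, 0) (47, 73) (0, 73)]
2. ⊥bis P3·P0 via (18.31,21.175): [(0, 40.6808) (38.1869, 0) (47, 0) (47, 73) (0, 73)]  |A|=2654.2638
3. ⊥bis P3·P1 via (22.47,26.025): [(0, 53.7676) (43.5488, 0) (47, 0) (47, 73) (0, 73)]  |A|=2260.2418
4. ⊥bis P3·P2 via (26.82,42.185): [(12.7233, 38.0588) (43.5488, 0) (47, 0) (47, 48.0918)]  |A|=889.8886
5. ⊥bis P3·P4 via (36.82,35.73): [(32.4705, 43.839) (12.7233, 38.0588) (43.5488, 0) (47, 0) (47, 16.7508)]  |A|=662.2046
6. ⊥bis P3·P5 via (19.95,17.775): [(32.4705, 43.839) (12.7233, 38.0588) (40.9879, 3.1618) (45.5399, 0) (47, 0) (47, 16.7508)]  |A|=659.0569
7. ⊥bis P3·P6 via (16.125,41.515): [(32.4705, 43.839) (13.9686, 38.4233) (13.2558, 37.4013) (40.9879, 3.1618) (45.5399, 0) (47, 0) (47, 16.7508)]  |A|=658.5505
8. ⊥bis P3·P7 via (32.55,47.38): [(32.4705, 43.839) (13.9686, 38.4233) (13.2558, 37.4013) (40.9879, 3.1618) (45.5399, 0) (47, 0) (47, 16.7508)]  |A|=658.5505
9. ⊥bis P3·P8 via (31.225,38.775): [(35.6841, 37.8478) (21.8383, 40.7268) (13.9686, 38.4233) (13.2558, 37.4013) (40.9879, 3.1618) (45.5399, 0) (47, 0) (47, 16.7508)]  |A|=621.7004
10. ⊥bis P3·P9 via (19.03,44.81): [(35.6841, 37.8478) (21.8383, 40.7268) (13.9686, 38.4233) (13.2558, 37.4013) (40.9879, 3.1618) (45.5399, 0) (47, 0) (47, 16.7508)]  |A|=621.7004
11. canonical 8-gon: [(35.6841, 37.8478) (21.8383, 40.7268) (13.9686, 38.4233) (13.2558, 37.4013) (40.9879, 3.1618) (45.5399, 0) (47, 0) (47, 16.7508)]
12. shoelace: 621.7004

Area of P3's cell: 621.7004 (8 vertices)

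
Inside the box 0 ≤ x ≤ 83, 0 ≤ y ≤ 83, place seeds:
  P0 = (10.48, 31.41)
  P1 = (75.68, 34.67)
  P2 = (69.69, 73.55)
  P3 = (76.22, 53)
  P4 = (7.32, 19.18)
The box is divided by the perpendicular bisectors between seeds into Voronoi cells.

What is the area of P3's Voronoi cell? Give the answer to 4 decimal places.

1. box [0,83]×[0,83]: [(0, 0) (83, 0) (83, 83) (0, 83)]
2. ⊥bis P3·P0 via (43.35,42.205): [(57.2108, 0) (83, 0) (83, 83) (29.9523, 83)]  |A|=3271.7328
3. ⊥bis P3·P1 via (75.95,43.835): [(42.491, 44.8207) (83, 43.6273) (83, 83) (29.9523, 83)]  |A|=1810.1367
4. ⊥bis P3·P2 via (72.955,63.275): [(39.8817, 52.7656) (42.491, 44.8207) (83, 43.6273) (83, 66.4669)]  |A|=651.765
5. ⊥bis P3·P4 via (41.77,36.09): [(39.8817, 52.7656) (42.491, 44.8207) (83, 43.6273) (83, 66.4669)]  |A|=651.765
6. canonical 4-gon: [(39.8817, 52.7656) (42.491, 44.8207) (83, 43.6273) (83, 66.4669)]
7. shoelace: 651.765

Area of P3's cell: 651.7650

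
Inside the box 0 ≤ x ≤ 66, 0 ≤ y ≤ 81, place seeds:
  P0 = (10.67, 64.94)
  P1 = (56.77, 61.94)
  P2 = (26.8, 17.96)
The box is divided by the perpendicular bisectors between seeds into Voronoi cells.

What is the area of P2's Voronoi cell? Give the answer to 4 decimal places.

Area of P2's cell: 2487.3019

1. box [0,66]×[0,81]: [(0, 0) (66, 0) (66, 81) (0, 81)]
2. ⊥bis P2·P0 via (18.735,41.45): [(0, 35.0176) (0, 0) (66, 0) (66, 57.6779)]  |A|=3058.9489
3. ⊥bis P2·P1 via (41.785,39.95): [(32.5987, 46.2099) (0, 35.0176) (0, 0) (66, 0) (66, 23.4488)]  |A|=2487.3019
4. canonical 5-gon: [(32.5987, 46.2099) (0, 35.0176) (0, 0) (66, 0) (66, 23.4488)]
5. shoelace: 2487.3019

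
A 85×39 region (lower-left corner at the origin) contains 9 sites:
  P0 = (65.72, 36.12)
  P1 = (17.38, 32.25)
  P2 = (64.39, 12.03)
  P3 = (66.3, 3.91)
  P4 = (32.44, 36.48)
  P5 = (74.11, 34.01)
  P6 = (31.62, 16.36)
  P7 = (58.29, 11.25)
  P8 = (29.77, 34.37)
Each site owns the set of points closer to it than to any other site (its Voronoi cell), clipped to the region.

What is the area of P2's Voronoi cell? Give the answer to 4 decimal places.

Area of P2's cell: 274.0167

1. box [0,85]×[0,39]: [(0, 0) (85, 0) (85, 39) (0, 39)]
2. ⊥bis P2·P0 via (65.055,24.075): [(0, 27.6667) (0, 0) (85, 0) (85, 22.9738)]  |A|=2152.2215
3. ⊥bis P2·P1 via (40.885,22.14): [(42.2586, 25.3336) (31.3621, 0) (85, 0) (85, 22.9738)]  |A|=1170.3866
4. ⊥bis P2·P3 via (65.345,7.97): [(42.2586, 25.3336) (31.3621, 0) (31.4621, 0) (85, 12.5933) (85, 22.9738)]  |A|=833.2775
5. ⊥bis P2·P4 via (48.415,24.255): [(48.9574, 24.9637) (33.2981, 4.501) (31.3621, 0) (31.4621, 0) (85, 12.5933) (85, 22.9738)]  |A|=761.8445
6. ⊥bis P2·P5 via (69.25,23.02): [(67.1224, 23.9609) (48.9574, 24.9637) (33.2981, 4.501) (31.3621, 0) (31.4621, 0) (85, 12.5933) (85, 16.055)]  |A|=699.9987
7. ⊥bis P2·P6 via (48.005,14.195): [(67.1224, 23.9609) (49.4245, 24.938) (46.5999, 3.5607) (85, 12.5933) (85, 16.055)]  |A|=520.4882
8. ⊥bis P2·P7 via (61.34,11.64): [(67.1224, 23.9609) (59.7122, 24.37) (61.9125, 7.1626) (85, 12.5933) (85, 16.055)]  |A|=274.0167
9. ⊥bis P2·P8 via (47.08,23.2): [(67.1224, 23.9609) (59.7122, 24.37) (61.9125, 7.1626) (85, 12.5933) (85, 16.055)]  |A|=274.0167
10. canonical 5-gon: [(67.1224, 23.9609) (59.7122, 24.37) (61.9125, 7.1626) (85, 12.5933) (85, 16.055)]
11. shoelace: 274.0167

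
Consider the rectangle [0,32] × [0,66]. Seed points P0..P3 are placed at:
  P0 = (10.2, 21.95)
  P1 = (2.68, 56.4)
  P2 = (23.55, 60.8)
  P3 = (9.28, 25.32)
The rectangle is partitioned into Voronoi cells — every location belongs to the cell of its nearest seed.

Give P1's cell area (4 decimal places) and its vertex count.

Area of P1's cell: 348.8910 (4 vertices)

1. box [0,32]×[0,66]: [(0, 0) (32, 0) (32, 66) (0, 66)]
2. ⊥bis P1·P0 via (6.44,39.175): [(0, 37.7692) (32, 44.7544) (32, 66) (0, 66)]  |A|=791.6215
3. ⊥bis P1·P2 via (13.115,58.6): [(0, 37.7692) (16.7365, 41.4226) (11.5549, 66) (0, 66)]  |A|=378.2364
4. ⊥bis P1·P3 via (5.98,40.86): [(0, 39.5901) (16.3891, 43.0704) (11.5549, 66) (0, 66)]  |A|=348.891
5. canonical 4-gon: [(0, 39.5901) (16.3891, 43.0704) (11.5549, 66) (0, 66)]
6. shoelace: 348.891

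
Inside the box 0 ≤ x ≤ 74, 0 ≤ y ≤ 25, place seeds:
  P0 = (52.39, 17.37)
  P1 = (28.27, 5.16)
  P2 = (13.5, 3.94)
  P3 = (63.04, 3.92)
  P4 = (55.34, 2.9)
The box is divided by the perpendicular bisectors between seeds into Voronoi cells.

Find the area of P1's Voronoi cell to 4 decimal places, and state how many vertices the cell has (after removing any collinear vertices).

1. box [0,74]×[0,25]: [(0, 0) (74, 0) (74, 25) (0, 25)]
2. ⊥bis P1·P0 via (40.33,11.265): [(0, 0) (46.0326, 0) (33.3771, 25) (0, 25)]  |A|=992.6205
3. ⊥bis P1·P2 via (20.885,4.55): [(21.2608, 0) (46.0326, 0) (33.3771, 25) (19.1958, 25)]  |A|=486.9122
4. ⊥bis P1·P3 via (45.655,4.54): [(21.2608, 0) (45.4931, 0) (45.5286, 0.9955) (33.3771, 25) (19.1958, 25)]  |A|=486.6437
5. ⊥bis P1·P4 via (41.805,4.03): [(21.2608, 0) (41.4685, 0) (42.1147, 7.7395) (33.3771, 25) (19.1958, 25)]  |A|=469.2507
6. canonical 5-gon: [(21.2608, 0) (41.4685, 0) (42.1147, 7.7395) (33.3771, 25) (19.1958, 25)]
7. shoelace: 469.2507

Area of P1's cell: 469.2507 (5 vertices)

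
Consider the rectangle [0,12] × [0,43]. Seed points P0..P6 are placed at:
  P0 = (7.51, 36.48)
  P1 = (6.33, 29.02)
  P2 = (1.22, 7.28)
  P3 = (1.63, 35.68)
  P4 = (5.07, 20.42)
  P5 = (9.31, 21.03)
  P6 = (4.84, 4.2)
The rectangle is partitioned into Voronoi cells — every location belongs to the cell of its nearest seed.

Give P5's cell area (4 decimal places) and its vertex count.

Area of P5's cell: 62.2643 (5 vertices)

1. box [0,12]×[0,43]: [(0, 0) (12, 0) (12, 43) (0, 43)]
2. ⊥bis P5·P0 via (8.41,28.755): [(0, 27.7752) (0, 0) (12, 0) (12, 29.1733)]  |A|=341.6907
3. ⊥bis P5·P1 via (7.82,25.025): [(0, 22.1084) (0, 0) (12, 0) (12, 26.584)]  |A|=292.1544
4. ⊥bis P5·P2 via (5.265,14.155): [(0, 22.1084) (0, 17.2527) (12, 10.1924) (12, 26.584)]  |A|=127.4838
5. ⊥bis P5·P3 via (5.47,28.355): [(0, 22.1084) (0, 17.2527) (12, 10.1924) (12, 26.584)]  |A|=127.4838
6. ⊥bis P5·P4 via (7.19,20.725): [(6.635, 24.583) (8.4006, 12.3101) (12, 10.1924) (12, 26.584)]  |A|=64.1886
7. ⊥bis P5·P6 via (7.075,12.615): [(6.635, 24.583) (8.4006, 12.3101) (8.5468, 12.2241) (12, 11.3069) (12, 26.584)]  |A|=62.2643
8. canonical 5-gon: [(6.635, 24.583) (8.4006, 12.3101) (8.5468, 12.2241) (12, 11.3069) (12, 26.584)]
9. shoelace: 62.2643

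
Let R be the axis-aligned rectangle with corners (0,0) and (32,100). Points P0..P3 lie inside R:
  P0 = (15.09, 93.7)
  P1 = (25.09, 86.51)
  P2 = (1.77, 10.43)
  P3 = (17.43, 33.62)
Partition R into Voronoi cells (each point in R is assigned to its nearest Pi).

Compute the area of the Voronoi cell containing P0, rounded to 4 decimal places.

1. box [0,32]×[0,100]: [(0, 0) (32, 0) (32, 100) (0, 100)]
2. ⊥bis P0·P1 via (20.09,90.105): [(0, 62.1634) (27.2045, 100) (0, 100)]  |A|=514.6628
3. ⊥bis P0·P2 via (8.43,52.065): [(0, 62.1634) (27.2045, 100) (0, 100)]  |A|=514.6628
4. ⊥bis P0·P3 via (16.26,63.66): [(0, 63.0267) (0.6386, 63.0516) (27.2045, 100) (0, 100)]  |A|=514.3871
5. canonical 4-gon: [(0, 63.0267) (0.6386, 63.0516) (27.2045, 100) (0, 100)]
6. shoelace: 514.3871

Area of P0's cell: 514.3871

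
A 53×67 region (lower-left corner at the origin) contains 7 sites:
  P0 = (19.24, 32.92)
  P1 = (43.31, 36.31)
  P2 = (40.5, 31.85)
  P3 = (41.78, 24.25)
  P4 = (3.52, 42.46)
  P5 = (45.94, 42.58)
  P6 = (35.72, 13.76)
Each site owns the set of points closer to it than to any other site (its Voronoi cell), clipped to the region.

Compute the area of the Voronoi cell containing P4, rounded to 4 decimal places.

1. box [0,53]×[0,67]: [(0, 0) (53, 0) (53, 67) (0, 67)]
2. ⊥bis P4·P0 via (11.38,37.69): [(0, 18.9381) (29.1674, 67) (0, 67)]  |A|=700.9202
3. ⊥bis P4·P1 via (23.415,39.385): [(0, 18.9381) (27.1761, 63.7187) (27.6832, 67) (0, 67)]  |A|=698.4853
4. ⊥bis P4·P2 via (22.01,37.155): [(0, 18.9381) (27.1761, 63.7187) (27.6832, 67) (0, 67)]  |A|=698.4853
5. ⊥bis P4·P3 via (22.65,33.355): [(0, 18.9381) (27.1761, 63.7187) (27.6832, 67) (0, 67)]  |A|=698.4853
6. ⊥bis P4·P5 via (24.73,42.52): [(0, 18.9381) (24.6817, 59.6085) (24.6607, 67) (0, 67)]  |A|=684.2648
7. ⊥bis P4·P6 via (19.62,28.11): [(0, 18.9381) (24.6817, 59.6085) (24.6607, 67) (0, 67)]  |A|=684.2648
8. canonical 4-gon: [(0, 18.9381) (24.6817, 59.6085) (24.6607, 67) (0, 67)]
9. shoelace: 684.2648

Area of P4's cell: 684.2648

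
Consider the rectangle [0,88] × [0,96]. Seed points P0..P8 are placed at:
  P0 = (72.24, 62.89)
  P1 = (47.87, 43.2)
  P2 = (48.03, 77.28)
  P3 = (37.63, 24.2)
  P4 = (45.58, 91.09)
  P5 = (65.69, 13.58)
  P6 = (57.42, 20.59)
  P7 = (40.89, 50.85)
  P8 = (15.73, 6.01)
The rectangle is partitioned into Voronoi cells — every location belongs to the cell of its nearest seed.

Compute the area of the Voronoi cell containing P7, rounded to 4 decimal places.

1. box [0,88]×[0,96]: [(0, 0) (88, 0) (88, 96) (0, 96)]
2. ⊥bis P7·P0 via (56.565,56.87): [(0, 0) (78.406, 0) (41.5371, 96) (0, 96)]  |A|=5757.2671
3. ⊥bis P7·P1 via (44.38,47.025): [(0, 6.5319) (56.203, 57.8125) (41.5371, 96) (0, 96)]  |A|=3307.2872
4. ⊥bis P7·P2 via (44.46,64.065): [(0, 76.0758) (0, 6.5319) (56.203, 57.8125) (54.8832, 61.2492)]  |A|=2038.8113
5. ⊥bis P7·P3 via (39.26,37.525): [(0, 76.0758) (0, 42.3275) (34.5937, 38.0958) (56.203, 57.8125) (54.8832, 61.2492)]  |A|=1419.6589
6. ⊥bis P7·P4 via (43.235,70.97): [(0.4342, 75.9585) (0, 76.0091) (0, 42.3275) (34.5937, 38.0958) (56.203, 57.8125) (54.8832, 61.2492)]  |A|=1419.6445
7. ⊥bis P7·P5 via (53.29,32.215): [(0.4342, 75.9585) (0, 76.0091) (0, 42.3275) (34.5937, 38.0958) (56.203, 57.8125) (54.8832, 61.2492)]  |A|=1419.6445
8. ⊥bis P7·P6 via (49.155,35.72): [(0.4342, 75.9585) (0, 76.0091) (0, 42.3275) (34.5937, 38.0958) (56.203, 57.8125) (54.8832, 61.2492)]  |A|=1419.6445
9. ⊥bis P7·P8 via (28.31,28.43): [(0.4342, 75.9585) (0, 76.0091) (0, 44.3149) (4.5293, 41.7735) (34.5937, 38.0958) (56.203, 57.8125) (54.8832, 61.2492)]  |A|=1415.1437
10. canonical 7-gon: [(0.4342, 75.9585) (0, 76.0091) (0, 44.3149) (4.5293, 41.7735) (34.5937, 38.0958) (56.203, 57.8125) (54.8832, 61.2492)]
11. shoelace: 1415.1437

Area of P7's cell: 1415.1437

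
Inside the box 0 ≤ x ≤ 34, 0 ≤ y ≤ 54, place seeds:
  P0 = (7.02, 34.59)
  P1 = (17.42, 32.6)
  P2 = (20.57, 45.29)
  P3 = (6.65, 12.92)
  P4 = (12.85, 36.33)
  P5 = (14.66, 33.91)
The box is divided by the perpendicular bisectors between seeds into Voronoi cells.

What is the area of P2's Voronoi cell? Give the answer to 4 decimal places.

Area of P2's cell: 384.9383

1. box [0,34]×[0,54]: [(0, 0) (34, 0) (34, 54) (0, 54)]
2. ⊥bis P2·P0 via (13.795,39.94): [(34, 14.3533) (34, 54) (2.6923, 54)]  |A|=620.6242
3. ⊥bis P2·P1 via (18.995,38.945): [(13.5045, 40.3079) (34, 35.2204) (34, 54) (2.6923, 54)]  |A|=406.7836
4. ⊥bis P2·P3 via (13.61,29.105): [(13.5045, 40.3079) (34, 35.2204) (34, 54) (2.6923, 54)]  |A|=406.7836
5. ⊥bis P2·P4 via (16.71,40.81): [(5.4402, 50.5201) (18.8258, 38.987) (34, 35.2204) (34, 54) (2.6923, 54)]  |A|=384.9383
6. ⊥bis P2·P5 via (17.615,39.6): [(5.4402, 50.5201) (18.8258, 38.987) (34, 35.2204) (34, 54) (2.6923, 54)]  |A|=384.9383
7. canonical 5-gon: [(5.4402, 50.5201) (18.8258, 38.987) (34, 35.2204) (34, 54) (2.6923, 54)]
8. shoelace: 384.9383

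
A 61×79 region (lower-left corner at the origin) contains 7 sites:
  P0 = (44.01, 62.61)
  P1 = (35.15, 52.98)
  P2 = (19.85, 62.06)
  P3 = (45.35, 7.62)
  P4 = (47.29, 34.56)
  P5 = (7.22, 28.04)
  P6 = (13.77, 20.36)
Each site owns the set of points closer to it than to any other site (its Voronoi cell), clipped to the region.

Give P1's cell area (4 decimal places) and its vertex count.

Area of P1's cell: 446.7771 (5 vertices)

1. box [0,61]×[0,79]: [(0, 0) (61, 0) (61, 79) (0, 79)]
2. ⊥bis P1·P0 via (39.58,57.795): [(0, 0) (61, 0) (61, 38.0877) (16.5321, 79) (0, 79)]  |A|=3909.3588
3. ⊥bis P1·P2 via (27.5,57.52): [(0, 11.1819) (0, 0) (61, 0) (61, 38.0877) (31.8719, 64.8868)]  |A|=2711.9516
4. ⊥bis P1·P3 via (40.25,30.3): [(6.8946, 22.7994) (61, 34.966) (61, 38.0877) (31.8719, 64.8868)]  |A|=1032.0963
5. ⊥bis P1·P4 via (41.22,43.77): [(6.8946, 22.7994) (10.6997, 23.6551) (49.1461, 48.9938) (31.8719, 64.8868)]  |A|=593.7531
6. ⊥bis P1·P5 via (21.185,40.51): [(18.9143, 43.0529) (26.775, 34.2498) (49.1461, 48.9938) (31.8719, 64.8868)]  |A|=447.9648
7. ⊥bis P1·P6 via (24.46,36.67): [(18.9143, 43.0529) (24.8311, 36.4268) (27.4619, 34.7025) (49.1461, 48.9938) (31.8719, 64.8868)]  |A|=446.7771
8. canonical 5-gon: [(18.9143, 43.0529) (24.8311, 36.4268) (27.4619, 34.7025) (49.1461, 48.9938) (31.8719, 64.8868)]
9. shoelace: 446.7771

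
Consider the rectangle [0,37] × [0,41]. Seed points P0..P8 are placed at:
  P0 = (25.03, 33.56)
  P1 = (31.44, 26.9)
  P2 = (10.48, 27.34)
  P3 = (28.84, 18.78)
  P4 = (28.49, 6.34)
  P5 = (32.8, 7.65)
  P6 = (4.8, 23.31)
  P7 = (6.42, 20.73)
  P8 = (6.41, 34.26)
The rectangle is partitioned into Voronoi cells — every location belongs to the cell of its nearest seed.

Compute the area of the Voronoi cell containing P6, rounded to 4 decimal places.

1. box [0,37]×[0,41]: [(0, 0) (37, 0) (37, 41) (0, 41)]
2. ⊥bis P6·P0 via (14.915,28.435): [(0, 0) (29.3223, 0) (8.5487, 41) (0, 41)]  |A|=776.3535
3. ⊥bis P6·P1 via (18.12,25.105): [(0, 0) (21.5031, 0) (18.67, 21.024) (8.5487, 41) (0, 41)]  |A|=694.159
4. ⊥bis P6·P2 via (7.64,25.325): [(0, 36.093) (0, 0) (21.5031, 0) (20.5406, 7.1425)]  |A|=447.4797
5. ⊥bis P6·P3 via (16.82,21.045): [(15.5308, 14.2035) (0, 36.093) (0, 0) (12.8544, 0)]  |A|=371.5653
6. ⊥bis P6·P4 via (16.645,14.825): [(15.292, 12.9362) (15.5308, 14.2035) (0, 36.093) (0, 0) (6.0253, 0)]  |A|=327.3942
7. ⊥bis P6·P5 via (18.8,15.48): [(15.292, 12.9362) (15.5308, 14.2035) (0, 36.093) (0, 0) (6.0253, 0)]  |A|=327.3942
8. ⊥bis P6·P7 via (5.61,22.02): [(8.6366, 23.9204) (0, 36.093) (0, 18.4974)]  |A|=75.9828
9. ⊥bis P6·P8 via (5.605,28.785): [(8.6366, 23.9204) (5.1362, 28.8539) (0, 29.6091) (0, 18.4974)]  |A|=59.3314
10. canonical 4-gon: [(8.6366, 23.9204) (5.1362, 28.8539) (0, 29.6091) (0, 18.4974)]
11. shoelace: 59.3314

Area of P6's cell: 59.3314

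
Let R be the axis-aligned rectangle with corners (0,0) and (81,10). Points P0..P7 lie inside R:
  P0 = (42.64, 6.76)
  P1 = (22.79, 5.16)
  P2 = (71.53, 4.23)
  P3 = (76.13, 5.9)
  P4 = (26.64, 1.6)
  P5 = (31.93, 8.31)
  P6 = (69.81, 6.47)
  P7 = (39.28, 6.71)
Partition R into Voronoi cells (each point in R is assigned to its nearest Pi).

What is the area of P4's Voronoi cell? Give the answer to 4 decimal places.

1. box [0,81]×[0,10]: [(0, 0) (81, 0) (81, 10) (0, 10)]
2. ⊥bis P4·P0 via (34.64,4.18): [(0, 0) (35.9881, 0) (32.7631, 10) (0, 10)]  |A|=343.7555
3. ⊥bis P4·P1 via (24.715,3.38): [(21.5896, 0) (35.9881, 0) (32.7631, 10) (30.8364, 10)]  |A|=81.6258
4. ⊥bis P4·P2 via (49.085,2.915): [(21.5896, 0) (35.9881, 0) (32.7631, 10) (30.8364, 10)]  |A|=81.6258
5. ⊥bis P4·P3 via (51.385,3.75): [(21.5896, 0) (35.9881, 0) (32.7631, 10) (30.8364, 10)]  |A|=81.6258
6. ⊥bis P4·P5 via (29.285,4.955): [(27.4842, 6.3747) (21.5896, 0) (35.5701, 0)]  |A|=44.5609
7. ⊥bis P4·P6 via (48.225,4.035): [(27.4842, 6.3747) (21.5896, 0) (35.5701, 0)]  |A|=44.5609
8. ⊥bis P4·P7 via (32.96,4.155): [(34.2045, 1.0766) (27.4842, 6.3747) (21.5896, 0) (34.6398, 0)]  |A|=44.0602
9. canonical 4-gon: [(34.2045, 1.0766) (27.4842, 6.3747) (21.5896, 0) (34.6398, 0)]
10. shoelace: 44.0602

Area of P4's cell: 44.0602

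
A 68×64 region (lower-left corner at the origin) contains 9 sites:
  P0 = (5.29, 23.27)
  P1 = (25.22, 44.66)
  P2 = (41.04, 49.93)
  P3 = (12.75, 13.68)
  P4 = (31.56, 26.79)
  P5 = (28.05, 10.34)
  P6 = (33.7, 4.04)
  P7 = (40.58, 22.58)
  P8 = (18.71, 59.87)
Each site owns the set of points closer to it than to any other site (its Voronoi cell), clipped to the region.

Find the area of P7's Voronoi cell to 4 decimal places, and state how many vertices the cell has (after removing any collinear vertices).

Area of P7's cell: 886.8287 (5 vertices)

1. box [0,68]×[0,64]: [(0, 0) (68, 0) (68, 64) (0, 64)]
2. ⊥bis P7·P0 via (22.935,22.925): [(22.4868, 0) (68, 0) (68, 64) (23.7381, 64)]  |A|=2872.804
3. ⊥bis P7·P1 via (32.9,33.62): [(23.0096, 26.7397) (22.4868, 0) (68, 0) (68, 58.0374)]  |A|=1914.0685
4. ⊥bis P7·P2 via (40.81,36.255): [(36.7851, 36.3227) (23.0096, 26.7397) (22.4868, 0) (68, 0) (68, 35.7977)]  |A|=1566.9638
5. ⊥bis P7·P3 via (26.665,18.13): [(36.7851, 36.3227) (23.7475, 27.253) (32.463, 0) (68, 0) (68, 35.7977)]  |A|=1421.292
6. ⊥bis P7·P4 via (36.07,24.685): [(41.465, 36.244) (29.245, 10.0624) (32.463, 0) (68, 0) (68, 35.7977)]  |A|=1222.5536
7. ⊥bis P7·P5 via (34.315,16.46): [(41.465, 36.244) (32.9048, 17.9036) (50.394, 0) (68, 0) (68, 35.7977)]  |A|=1031.0088
8. ⊥bis P7·P6 via (37.14,13.31): [(41.465, 36.244) (32.9048, 17.9036) (37.5354, 13.1633) (68, 1.8582) (68, 35.7977)]  |A|=886.8287
9. ⊥bis P7·P8 via (29.645,41.225): [(41.465, 36.244) (32.9048, 17.9036) (37.5354, 13.1633) (68, 1.8582) (68, 35.7977)]  |A|=886.8287
10. canonical 5-gon: [(41.465, 36.244) (32.9048, 17.9036) (37.5354, 13.1633) (68, 1.8582) (68, 35.7977)]
11. shoelace: 886.8287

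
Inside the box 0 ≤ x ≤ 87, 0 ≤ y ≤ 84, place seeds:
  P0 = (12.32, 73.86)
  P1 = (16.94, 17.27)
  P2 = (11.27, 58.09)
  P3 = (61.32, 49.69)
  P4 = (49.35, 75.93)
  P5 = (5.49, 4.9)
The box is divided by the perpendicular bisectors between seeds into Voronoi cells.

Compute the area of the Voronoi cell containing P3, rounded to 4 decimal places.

Area of P3's cell: 2839.5950

1. box [0,87]×[0,84]: [(0, 0) (87, 0) (87, 84) (0, 84)]
2. ⊥bis P3·P0 via (36.82,61.775): [(6.3485, 0) (87, 0) (87, 84) (47.7828, 84)]  |A|=5034.483
3. ⊥bis P3·P1 via (39.13,33.48): [(29.4198, 46.7724) (63.5874, 0) (87, 0) (87, 84) (47.7828, 84)]  |A|=3695.8814
4. ⊥bis P3·P2 via (36.295,53.89): [(38.0301, 64.2282) (34.0392, 40.4489) (63.5874, 0) (87, 0) (87, 84) (47.7828, 84)]  |A|=3628.3399
5. ⊥bis P3·P4 via (55.335,62.81): [(36.3376, 54.1439) (34.0392, 40.4489) (63.5874, 0) (87, 0) (87, 77.2547)]  |A|=2839.595
6. ⊥bis P3·P5 via (33.405,27.295): [(36.3376, 54.1439) (34.0392, 40.4489) (63.5874, 0) (87, 0) (87, 77.2547)]  |A|=2839.595
7. canonical 5-gon: [(36.3376, 54.1439) (34.0392, 40.4489) (63.5874, 0) (87, 0) (87, 77.2547)]
8. shoelace: 2839.595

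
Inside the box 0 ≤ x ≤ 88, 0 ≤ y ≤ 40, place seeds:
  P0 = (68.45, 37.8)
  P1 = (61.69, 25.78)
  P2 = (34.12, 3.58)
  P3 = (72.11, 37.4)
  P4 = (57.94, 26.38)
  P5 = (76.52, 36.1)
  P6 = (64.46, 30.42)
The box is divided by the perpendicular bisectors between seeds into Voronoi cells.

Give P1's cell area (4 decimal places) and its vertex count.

Area of P1's cell: 601.3994 (6 vertices)

1. box [0,88]×[0,40]: [(0, 0) (88, 0) (88, 40) (0, 40)]
2. ⊥bis P1·P0 via (65.07,31.79): [(0, 0) (88, 0) (88, 18.8943) (50.4717, 40) (0, 40)]  |A|=3123.9692
3. ⊥bis P1·P2 via (47.905,14.68): [(59.7257, 0) (88, 0) (88, 18.8943) (50.4717, 40) (27.5168, 40)]  |A|=1379.1207
4. ⊥bis P1·P3 via (66.9,31.59): [(59.7257, 0) (88, 0) (88, 12.669) (69.3801, 29.366) (50.4717, 40) (27.5168, 40)]  |A|=1321.1639
5. ⊥bis P1·P4 via (59.815,26.08): [(56.3191, 4.2306) (59.7257, 0) (88, 0) (88, 12.669) (69.3801, 29.366) (61.087, 34.03)]  |A|=738.2243
6. ⊥bis P1·P5 via (69.105,30.94): [(56.3191, 4.2306) (59.7257, 0) (88, 0) (88, 3.7876) (71.5616, 27.4098) (69.3801, 29.366) (61.087, 34.03)]  |A|=665.2264
7. ⊥bis P1·P6 via (63.075,28.1): [(60.3943, 29.7004) (56.3191, 4.2306) (59.7257, 0) (88, 0) (88, 3.7876) (76.7711, 19.9236)]  |A|=601.3994
8. canonical 6-gon: [(60.3943, 29.7004) (56.3191, 4.2306) (59.7257, 0) (88, 0) (88, 3.7876) (76.7711, 19.9236)]
9. shoelace: 601.3994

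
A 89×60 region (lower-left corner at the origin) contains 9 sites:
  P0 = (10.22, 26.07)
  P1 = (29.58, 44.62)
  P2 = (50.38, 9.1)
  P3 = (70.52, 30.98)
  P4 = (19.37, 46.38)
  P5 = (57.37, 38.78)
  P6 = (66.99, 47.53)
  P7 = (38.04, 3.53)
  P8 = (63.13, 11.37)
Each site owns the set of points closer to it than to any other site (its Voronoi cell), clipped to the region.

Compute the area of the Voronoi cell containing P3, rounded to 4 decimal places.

Area of P3's cell: 620.1230

1. box [0,89]×[0,60]: [(0, 0) (89, 0) (89, 60) (0, 60)]
2. ⊥bis P3·P0 via (40.37,28.525): [(42.6927, 0) (89, 0) (89, 60) (37.8071, 60)]  |A|=2925.0062
3. ⊥bis P3·P1 via (50.05,37.8): [(41.6642, 12.6304) (42.6927, 0) (89, 0) (89, 60) (57.4464, 60)]  |A|=2459.854
4. ⊥bis P3·P2 via (60.45,20.04): [(47.9625, 31.5344) (82.2214, 0) (89, 0) (89, 60) (57.4464, 60)]  |A|=1787.101
5. ⊥bis P3·P4 via (44.945,38.68): [(47.9625, 31.5344) (82.2214, 0) (89, 0) (89, 60) (57.4464, 60)]  |A|=1787.101
6. ⊥bis P3·P5 via (63.945,34.88): [(57.017, 23.2) (82.2214, 0) (89, 0) (89, 60) (78.8451, 60)]  |A|=1224.974
7. ⊥bis P3·P6 via (68.755,39.255): [(66.2192, 38.7141) (57.017, 23.2) (82.2214, 0) (89, 0) (89, 43.5731)]  |A|=929.7875
8. ⊥bis P3·P7 via (54.28,17.255): [(66.2192, 38.7141) (57.017, 23.2) (82.2214, 0) (89, 0) (89, 43.5731)]  |A|=929.7875
9. ⊥bis P3·P8 via (66.825,21.175): [(66.2192, 38.7141) (57.8271, 24.5658) (89, 12.8184) (89, 43.5731)]  |A|=620.123
10. canonical 4-gon: [(66.2192, 38.7141) (57.8271, 24.5658) (89, 12.8184) (89, 43.5731)]
11. shoelace: 620.123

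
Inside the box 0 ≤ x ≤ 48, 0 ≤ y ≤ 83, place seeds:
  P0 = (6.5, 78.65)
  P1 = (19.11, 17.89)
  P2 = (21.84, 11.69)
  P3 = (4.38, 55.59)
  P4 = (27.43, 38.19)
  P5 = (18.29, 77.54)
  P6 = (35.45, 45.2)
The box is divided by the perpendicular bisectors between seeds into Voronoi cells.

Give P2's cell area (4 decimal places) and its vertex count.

Area of P2's cell: 747.8858 (5 vertices)

1. box [0,48]×[0,83]: [(0, 0) (48, 0) (48, 83) (0, 83)]
2. ⊥bis P2·P0 via (14.17,45.17): [(0, 41.9238) (0, 0) (48, 0) (48, 52.9202)]  |A|=2276.2548
3. ⊥bis P2·P1 via (20.475,14.79): [(0, 5.7744) (0, 0) (48, 0) (48, 26.9099)]  |A|=784.4226
4. ⊥bis P2·P3 via (13.11,33.64): [(0, 5.7744) (0, 0) (48, 0) (48, 26.9099)]  |A|=784.4226
5. ⊥bis P2·P4 via (24.635,24.94): [(37.4074, 22.2457) (0, 5.7744) (0, 0) (48, 0) (48, 20.0113)]  |A|=747.8858
6. ⊥bis P2·P5 via (20.065,44.615): [(37.4074, 22.2457) (0, 5.7744) (0, 0) (48, 0) (48, 20.0113)]  |A|=747.8858
7. ⊥bis P2·P6 via (28.645,28.445): [(37.4074, 22.2457) (0, 5.7744) (0, 0) (48, 0) (48, 20.0113)]  |A|=747.8858
8. canonical 5-gon: [(37.4074, 22.2457) (0, 5.7744) (0, 0) (48, 0) (48, 20.0113)]
9. shoelace: 747.8858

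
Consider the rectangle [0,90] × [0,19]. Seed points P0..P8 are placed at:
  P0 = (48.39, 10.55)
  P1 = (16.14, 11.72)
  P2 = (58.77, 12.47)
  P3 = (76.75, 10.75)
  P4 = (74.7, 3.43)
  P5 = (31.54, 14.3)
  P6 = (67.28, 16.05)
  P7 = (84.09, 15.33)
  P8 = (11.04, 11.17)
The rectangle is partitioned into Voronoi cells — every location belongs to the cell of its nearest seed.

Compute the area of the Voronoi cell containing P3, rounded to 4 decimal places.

Area of P3's cell: 108.0791

1. box [0,90]×[0,19]: [(0, 0) (90, 0) (90, 19) (0, 19)]
2. ⊥bis P3·P0 via (62.57,10.65): [(62.6451, 0) (90, 0) (90, 19) (62.5111, 19)]  |A|=521.0159
3. ⊥bis P3·P1 via (46.445,11.235): [(62.6451, 0) (90, 0) (90, 19) (62.5111, 19)]  |A|=521.0159
4. ⊥bis P3·P2 via (67.76,11.61): [(66.6494, 0) (90, 0) (90, 19) (68.4669, 19)]  |A|=426.3951
5. ⊥bis P3·P4 via (75.725,7.09): [(67.5467, 9.3804) (90, 3.0922) (90, 19) (68.4669, 19)]  |A|=282.1611
6. ⊥bis P3·P5 via (54.145,12.525): [(67.5467, 9.3804) (90, 3.0922) (90, 19) (68.4669, 19)]  |A|=282.1611
7. ⊥bis P3·P6 via (72.015,13.4): [(69.4647, 8.8432) (90, 3.0922) (90, 19) (75.1491, 19)]  |A|=238.7539
8. ⊥bis P3·P7 via (80.42,13.04): [(69.4647, 8.8432) (85.913, 4.2368) (76.7011, 19) (75.1491, 19)]  |A|=108.0791
9. ⊥bis P3·P8 via (43.895,10.96): [(69.4647, 8.8432) (85.913, 4.2368) (76.7011, 19) (75.1491, 19)]  |A|=108.0791
10. canonical 4-gon: [(69.4647, 8.8432) (85.913, 4.2368) (76.7011, 19) (75.1491, 19)]
11. shoelace: 108.0791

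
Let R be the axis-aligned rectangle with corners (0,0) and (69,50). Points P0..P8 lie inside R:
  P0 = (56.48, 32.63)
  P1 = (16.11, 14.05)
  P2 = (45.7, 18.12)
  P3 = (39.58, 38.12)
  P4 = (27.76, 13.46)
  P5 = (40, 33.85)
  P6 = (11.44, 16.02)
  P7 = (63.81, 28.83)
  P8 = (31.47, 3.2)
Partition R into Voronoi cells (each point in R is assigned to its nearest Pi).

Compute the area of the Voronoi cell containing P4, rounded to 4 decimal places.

1. box [0,69]×[0,50]: [(0, 0) (69, 0) (69, 50) (0, 50)]
2. ⊥bis P4·P0 via (42.12,23.045): [(0, 0) (57.5021, 0) (24.1281, 50) (0, 50)]  |A|=2040.7539
3. ⊥bis P4·P1 via (21.935,13.755): [(21.2384, 0) (57.5021, 0) (24.1281, 50) (23.7706, 50)]  |A|=915.5295
4. ⊥bis P4·P2 via (36.73,15.79): [(21.2384, 0) (40.8315, 0) (30.211, 40.8868) (24.1281, 50) (23.7706, 50)]  |A|=574.7275
5. ⊥bis P4·P3 via (33.67,25.79): [(22.8082, 30.9963) (21.2384, 0) (40.8315, 0) (34.1982, 25.5368)]  |A|=430.9828
6. ⊥bis P4·P5 via (33.88,23.655): [(22.774, 30.3219) (21.2384, 0) (40.8315, 0) (34.8361, 23.081)]  |A|=414.5474
7. ⊥bis P4·P6 via (19.6,14.74): [(22.774, 30.3219) (21.2384, 0) (40.8315, 0) (34.8361, 23.081)]  |A|=414.5474
8. ⊥bis P4·P7 via (45.785,21.145): [(22.774, 30.3219) (21.2384, 0) (40.8315, 0) (34.8361, 23.081)]  |A|=414.5474
9. ⊥bis P4·P8 via (29.615,8.33): [(22.774, 30.3219) (21.5119, 5.3999) (37.8905, 11.3224) (34.8361, 23.081)]  |A|=260.2149
10. canonical 4-gon: [(22.774, 30.3219) (21.5119, 5.3999) (37.8905, 11.3224) (34.8361, 23.081)]
11. shoelace: 260.2149

Area of P4's cell: 260.2149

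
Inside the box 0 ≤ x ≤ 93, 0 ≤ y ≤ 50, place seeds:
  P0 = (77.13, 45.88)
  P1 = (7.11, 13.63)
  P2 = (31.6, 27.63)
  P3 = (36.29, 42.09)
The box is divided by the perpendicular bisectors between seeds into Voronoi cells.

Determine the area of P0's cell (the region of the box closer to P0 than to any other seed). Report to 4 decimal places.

Area of P0's cell: 1614.4294

1. box [0,93]×[0,50]: [(0, 0) (93, 0) (93, 50) (0, 50)]
2. ⊥bis P0·P1 via (42.12,29.755): [(55.8246, 0) (93, 0) (93, 50) (32.7955, 50)]  |A|=2434.4965
3. ⊥bis P0·P2 via (54.365,36.755): [(69.0977, 0) (93, 0) (93, 50) (49.0559, 50)]  |A|=1696.1595
4. ⊥bis P0·P3 via (56.71,43.985): [(58.2896, 26.964) (69.0977, 0) (93, 0) (93, 50) (56.1518, 50)]  |A|=1614.4294
5. canonical 5-gon: [(58.2896, 26.964) (69.0977, 0) (93, 0) (93, 50) (56.1518, 50)]
6. shoelace: 1614.4294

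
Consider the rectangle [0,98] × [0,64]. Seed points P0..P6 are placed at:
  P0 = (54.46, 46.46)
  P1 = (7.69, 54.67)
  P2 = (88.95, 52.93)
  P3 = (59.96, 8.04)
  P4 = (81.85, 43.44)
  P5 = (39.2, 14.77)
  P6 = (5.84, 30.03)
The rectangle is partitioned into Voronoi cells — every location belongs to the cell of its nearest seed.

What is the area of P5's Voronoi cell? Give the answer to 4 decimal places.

1. box [0,98]×[0,64]: [(0, 0) (98, 0) (98, 64) (0, 64)]
2. ⊥bis P5·P0 via (46.83,30.615): [(0, 53.1655) (0, 0) (98, 0) (98, 5.9746)]  |A|=2897.8657
3. ⊥bis P5·P1 via (23.445,34.72): [(29.0739, 39.1653) (0, 16.2049) (0, 0) (98, 0) (98, 5.9746)]  |A|=2360.5714
4. ⊥bis P5·P2 via (64.075,33.85): [(78.1098, 15.5525) (29.0739, 39.1653) (0, 16.2049) (0, 0) (90.0391, 0)]  |A|=2239.2477
5. ⊥bis P5·P3 via (49.58,11.405): [(54.5953, 26.8757) (29.0739, 39.1653) (0, 16.2049) (0, 0) (45.8827, 0)]  |A|=1530.5644
6. ⊥bis P5·P4 via (60.525,29.105): [(54.5953, 26.8757) (29.0739, 39.1653) (0, 16.2049) (0, 0) (45.8827, 0)]  |A|=1530.5644
7. ⊥bis P5·P6 via (22.52,22.4): [(54.5953, 26.8757) (29.9877, 38.7252) (12.2735, 0) (45.8827, 0)]  |A|=1033.0559
8. canonical 4-gon: [(54.5953, 26.8757) (29.9877, 38.7252) (12.2735, 0) (45.8827, 0)]
9. shoelace: 1033.0559

Area of P5's cell: 1033.0559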